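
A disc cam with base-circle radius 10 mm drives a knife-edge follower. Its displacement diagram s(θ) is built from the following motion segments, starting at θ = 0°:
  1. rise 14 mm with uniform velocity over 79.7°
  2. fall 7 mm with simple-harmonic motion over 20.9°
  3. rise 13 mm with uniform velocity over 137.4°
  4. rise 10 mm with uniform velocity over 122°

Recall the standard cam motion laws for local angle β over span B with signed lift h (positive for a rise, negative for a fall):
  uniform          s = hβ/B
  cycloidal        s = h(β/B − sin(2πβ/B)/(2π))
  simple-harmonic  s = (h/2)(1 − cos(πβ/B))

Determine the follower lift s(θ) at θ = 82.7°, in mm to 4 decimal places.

seg 1 [0°–79.7°] uniform, h=14: full span → s += 14 → s = 14.0000
seg 2 [79.7°–100.6°] simple-harmonic, h=-7: θ=82.7° here. β=3, B=20.9. -7/2·(1 − cos(π·0.1435)) = -0.3499 → s = 13.6501

13.6501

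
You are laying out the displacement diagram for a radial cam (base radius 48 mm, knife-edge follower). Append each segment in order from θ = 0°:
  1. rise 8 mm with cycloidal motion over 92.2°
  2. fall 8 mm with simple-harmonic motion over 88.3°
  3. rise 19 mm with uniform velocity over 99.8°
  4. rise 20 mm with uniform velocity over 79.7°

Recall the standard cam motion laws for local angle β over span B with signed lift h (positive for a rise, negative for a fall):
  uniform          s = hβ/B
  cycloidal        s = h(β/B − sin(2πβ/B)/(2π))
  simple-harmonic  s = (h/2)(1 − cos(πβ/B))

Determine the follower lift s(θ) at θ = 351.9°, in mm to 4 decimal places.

seg 1 [0°–92.2°] cycloidal, h=8: full span → s += 8 → s = 8.0000
seg 2 [92.2°–180.5°] simple-harmonic, h=-8: full span → s += -8 → s = 0.0000
seg 3 [180.5°–280.3°] uniform, h=19: full span → s += 19 → s = 19.0000
seg 4 [280.3°–360°] uniform, h=20: θ=351.9° here. β=71.6, B=79.7. 20·71.6/79.7 = 17.9674 → s = 36.9674

36.9674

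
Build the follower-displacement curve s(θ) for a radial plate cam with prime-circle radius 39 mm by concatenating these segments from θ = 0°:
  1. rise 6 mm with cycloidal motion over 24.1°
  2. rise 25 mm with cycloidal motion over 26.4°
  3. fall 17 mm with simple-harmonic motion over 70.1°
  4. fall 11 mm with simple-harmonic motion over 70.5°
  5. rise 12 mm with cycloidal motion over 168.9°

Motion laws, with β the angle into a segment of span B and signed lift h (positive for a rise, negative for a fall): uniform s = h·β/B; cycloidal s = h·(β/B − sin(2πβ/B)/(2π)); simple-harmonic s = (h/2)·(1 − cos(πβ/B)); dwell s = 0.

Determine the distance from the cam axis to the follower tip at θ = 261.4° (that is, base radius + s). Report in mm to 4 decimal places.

seg 1 [0°–24.1°] cycloidal, h=6: full span → s += 6 → s = 6.0000
seg 2 [24.1°–50.5°] cycloidal, h=25: full span → s += 25 → s = 31.0000
seg 3 [50.5°–120.6°] simple-harmonic, h=-17: full span → s += -17 → s = 14.0000
seg 4 [120.6°–191.1°] simple-harmonic, h=-11: full span → s += -11 → s = 3.0000
seg 5 [191.1°–360°] cycloidal, h=12: θ=261.4° here. β=70.3, B=168.9. 12·(0.4162 − sin(2π·0.4162)/(2π)) = 4.0351 → s = 7.0351
radial distance = base radius + s = 39 + 7.0351 = 46.0351

46.0351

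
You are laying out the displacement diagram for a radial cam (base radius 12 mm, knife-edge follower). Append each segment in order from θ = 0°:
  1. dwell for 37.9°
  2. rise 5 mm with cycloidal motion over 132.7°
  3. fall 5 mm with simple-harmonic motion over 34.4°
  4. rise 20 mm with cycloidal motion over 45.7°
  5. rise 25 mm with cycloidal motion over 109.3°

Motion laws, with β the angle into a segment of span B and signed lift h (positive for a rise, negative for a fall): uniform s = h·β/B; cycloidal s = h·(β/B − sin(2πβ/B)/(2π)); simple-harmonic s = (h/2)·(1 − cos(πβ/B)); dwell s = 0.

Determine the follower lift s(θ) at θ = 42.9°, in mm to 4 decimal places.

seg 1 [0°–37.9°] dwell: s stays 0.0000
seg 2 [37.9°–170.6°] cycloidal, h=5: θ=42.9° here. β=5, B=132.7. 5·(0.0377 − sin(2π·0.0377)/(2π)) = 0.0018 → s = 0.0018

0.0018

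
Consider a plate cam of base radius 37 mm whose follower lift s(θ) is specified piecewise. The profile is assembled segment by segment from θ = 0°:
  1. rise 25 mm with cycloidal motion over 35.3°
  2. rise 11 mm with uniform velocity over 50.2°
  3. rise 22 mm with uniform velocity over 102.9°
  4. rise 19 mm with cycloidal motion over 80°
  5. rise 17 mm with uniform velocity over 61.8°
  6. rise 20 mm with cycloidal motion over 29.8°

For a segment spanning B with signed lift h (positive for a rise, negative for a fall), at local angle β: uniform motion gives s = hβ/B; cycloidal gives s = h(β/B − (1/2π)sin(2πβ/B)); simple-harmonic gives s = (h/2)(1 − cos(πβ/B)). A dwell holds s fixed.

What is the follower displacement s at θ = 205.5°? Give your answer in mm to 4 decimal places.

seg 1 [0°–35.3°] cycloidal, h=25: full span → s += 25 → s = 25.0000
seg 2 [35.3°–85.5°] uniform, h=11: full span → s += 11 → s = 36.0000
seg 3 [85.5°–188.4°] uniform, h=22: full span → s += 22 → s = 58.0000
seg 4 [188.4°–268.4°] cycloidal, h=19: θ=205.5° here. β=17.1, B=80. 19·(0.2137 − sin(2π·0.2137)/(2π)) = 1.1154 → s = 59.1154

59.1154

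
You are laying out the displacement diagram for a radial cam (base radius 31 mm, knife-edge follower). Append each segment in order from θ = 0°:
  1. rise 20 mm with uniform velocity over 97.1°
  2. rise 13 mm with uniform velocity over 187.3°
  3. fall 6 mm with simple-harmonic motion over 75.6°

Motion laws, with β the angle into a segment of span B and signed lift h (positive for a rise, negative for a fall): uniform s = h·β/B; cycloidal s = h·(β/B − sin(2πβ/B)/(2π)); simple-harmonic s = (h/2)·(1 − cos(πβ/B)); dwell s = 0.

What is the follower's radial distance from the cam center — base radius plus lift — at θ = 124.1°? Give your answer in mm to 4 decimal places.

seg 1 [0°–97.1°] uniform, h=20: full span → s += 20 → s = 20.0000
seg 2 [97.1°–284.4°] uniform, h=13: θ=124.1° here. β=27, B=187.3. 13·27/187.3 = 1.8740 → s = 21.8740
radial distance = base radius + s = 31 + 21.8740 = 52.8740

52.8740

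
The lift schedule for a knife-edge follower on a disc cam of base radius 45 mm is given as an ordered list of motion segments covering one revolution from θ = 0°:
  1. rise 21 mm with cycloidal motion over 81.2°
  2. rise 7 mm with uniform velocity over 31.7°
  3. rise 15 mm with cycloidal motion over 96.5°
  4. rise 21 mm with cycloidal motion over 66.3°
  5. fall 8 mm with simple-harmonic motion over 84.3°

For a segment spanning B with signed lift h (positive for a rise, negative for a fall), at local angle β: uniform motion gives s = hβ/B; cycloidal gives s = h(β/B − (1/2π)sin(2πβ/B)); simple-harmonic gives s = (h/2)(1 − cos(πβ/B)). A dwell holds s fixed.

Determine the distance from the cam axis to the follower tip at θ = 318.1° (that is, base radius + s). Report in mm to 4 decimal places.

seg 1 [0°–81.2°] cycloidal, h=21: full span → s += 21 → s = 21.0000
seg 2 [81.2°–112.9°] uniform, h=7: full span → s += 7 → s = 28.0000
seg 3 [112.9°–209.4°] cycloidal, h=15: full span → s += 15 → s = 43.0000
seg 4 [209.4°–275.7°] cycloidal, h=21: full span → s += 21 → s = 64.0000
seg 5 [275.7°–360°] simple-harmonic, h=-8: θ=318.1° here. β=42.4, B=84.3. -8/2·(1 − cos(π·0.5030)) = -4.0373 → s = 59.9627
radial distance = base radius + s = 45 + 59.9627 = 104.9627

104.9627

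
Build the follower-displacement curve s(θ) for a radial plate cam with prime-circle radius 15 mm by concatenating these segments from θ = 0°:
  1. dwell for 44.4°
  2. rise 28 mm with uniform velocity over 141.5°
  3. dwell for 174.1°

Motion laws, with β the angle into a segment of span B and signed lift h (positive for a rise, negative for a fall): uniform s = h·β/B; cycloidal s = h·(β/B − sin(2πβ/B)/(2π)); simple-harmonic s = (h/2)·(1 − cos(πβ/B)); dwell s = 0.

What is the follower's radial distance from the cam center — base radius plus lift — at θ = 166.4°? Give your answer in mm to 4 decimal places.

seg 1 [0°–44.4°] dwell: s stays 0.0000
seg 2 [44.4°–185.9°] uniform, h=28: θ=166.4° here. β=122, B=141.5. 28·122/141.5 = 24.1413 → s = 24.1413
radial distance = base radius + s = 15 + 24.1413 = 39.1413

39.1413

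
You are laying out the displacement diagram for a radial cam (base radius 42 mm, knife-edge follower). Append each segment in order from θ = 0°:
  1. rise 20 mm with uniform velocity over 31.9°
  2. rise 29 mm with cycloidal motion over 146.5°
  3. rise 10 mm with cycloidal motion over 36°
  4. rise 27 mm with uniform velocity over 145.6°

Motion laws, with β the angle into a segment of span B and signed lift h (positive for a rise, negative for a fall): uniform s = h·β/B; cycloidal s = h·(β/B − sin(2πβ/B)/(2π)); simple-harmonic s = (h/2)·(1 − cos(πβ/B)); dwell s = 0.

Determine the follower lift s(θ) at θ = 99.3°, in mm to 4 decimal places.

seg 1 [0°–31.9°] uniform, h=20: full span → s += 20 → s = 20.0000
seg 2 [31.9°–178.4°] cycloidal, h=29: θ=99.3° here. β=67.4, B=146.5. 29·(0.4601 − sin(2π·0.4601)/(2π)) = 12.1961 → s = 32.1961

32.1961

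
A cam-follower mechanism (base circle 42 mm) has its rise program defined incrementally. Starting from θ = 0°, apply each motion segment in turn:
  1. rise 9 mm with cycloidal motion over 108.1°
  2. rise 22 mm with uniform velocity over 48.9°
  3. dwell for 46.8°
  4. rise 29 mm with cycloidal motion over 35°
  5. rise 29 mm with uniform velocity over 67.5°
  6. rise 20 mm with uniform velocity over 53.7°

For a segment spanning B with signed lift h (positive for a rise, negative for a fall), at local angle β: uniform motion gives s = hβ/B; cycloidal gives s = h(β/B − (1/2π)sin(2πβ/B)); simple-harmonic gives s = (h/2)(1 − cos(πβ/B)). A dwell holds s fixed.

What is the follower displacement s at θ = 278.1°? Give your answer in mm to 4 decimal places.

seg 1 [0°–108.1°] cycloidal, h=9: full span → s += 9 → s = 9.0000
seg 2 [108.1°–157°] uniform, h=22: full span → s += 22 → s = 31.0000
seg 3 [157°–203.8°] dwell: s stays 31.0000
seg 4 [203.8°–238.8°] cycloidal, h=29: full span → s += 29 → s = 60.0000
seg 5 [238.8°–306.3°] uniform, h=29: θ=278.1° here. β=39.3, B=67.5. 29·39.3/67.5 = 16.8844 → s = 76.8844

76.8844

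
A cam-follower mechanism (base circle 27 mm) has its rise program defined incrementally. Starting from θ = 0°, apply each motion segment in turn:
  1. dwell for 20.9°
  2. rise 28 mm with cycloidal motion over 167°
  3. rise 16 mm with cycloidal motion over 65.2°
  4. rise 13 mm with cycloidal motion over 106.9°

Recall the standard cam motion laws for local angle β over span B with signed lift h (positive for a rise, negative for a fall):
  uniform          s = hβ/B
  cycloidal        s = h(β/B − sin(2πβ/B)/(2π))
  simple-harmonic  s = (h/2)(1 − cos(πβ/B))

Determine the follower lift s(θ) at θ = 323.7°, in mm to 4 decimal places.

seg 1 [0°–20.9°] dwell: s stays 0.0000
seg 2 [20.9°–187.9°] cycloidal, h=28: full span → s += 28 → s = 28.0000
seg 3 [187.9°–253.1°] cycloidal, h=16: full span → s += 16 → s = 44.0000
seg 4 [253.1°–360°] cycloidal, h=13: θ=323.7° here. β=70.6, B=106.9. 13·(0.6604 − sin(2π·0.6604)/(2π)) = 10.3355 → s = 54.3355

54.3355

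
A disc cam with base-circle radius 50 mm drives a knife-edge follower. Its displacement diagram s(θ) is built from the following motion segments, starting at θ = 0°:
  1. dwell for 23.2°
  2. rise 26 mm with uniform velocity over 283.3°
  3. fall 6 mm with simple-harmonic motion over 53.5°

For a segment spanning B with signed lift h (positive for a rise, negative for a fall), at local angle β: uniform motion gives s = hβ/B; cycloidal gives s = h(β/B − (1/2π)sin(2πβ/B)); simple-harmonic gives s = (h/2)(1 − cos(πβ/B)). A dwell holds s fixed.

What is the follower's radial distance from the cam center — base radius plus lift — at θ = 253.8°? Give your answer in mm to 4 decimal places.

seg 1 [0°–23.2°] dwell: s stays 0.0000
seg 2 [23.2°–306.5°] uniform, h=26: θ=253.8° here. β=230.6, B=283.3. 26·230.6/283.3 = 21.1634 → s = 21.1634
radial distance = base radius + s = 50 + 21.1634 = 71.1634

71.1634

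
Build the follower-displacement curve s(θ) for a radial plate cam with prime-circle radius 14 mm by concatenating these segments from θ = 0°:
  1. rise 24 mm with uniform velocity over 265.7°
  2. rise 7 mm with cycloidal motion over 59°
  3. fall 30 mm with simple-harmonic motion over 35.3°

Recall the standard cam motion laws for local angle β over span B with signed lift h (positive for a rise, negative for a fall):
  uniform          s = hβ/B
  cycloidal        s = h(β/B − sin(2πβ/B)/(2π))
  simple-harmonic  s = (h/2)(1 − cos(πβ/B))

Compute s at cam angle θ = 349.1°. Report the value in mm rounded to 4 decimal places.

seg 1 [0°–265.7°] uniform, h=24: full span → s += 24 → s = 24.0000
seg 2 [265.7°–324.7°] cycloidal, h=7: full span → s += 7 → s = 31.0000
seg 3 [324.7°–360°] simple-harmonic, h=-30: θ=349.1° here. β=24.4, B=35.3. -30/2·(1 − cos(π·0.6912)) = -23.4787 → s = 7.5213

7.5213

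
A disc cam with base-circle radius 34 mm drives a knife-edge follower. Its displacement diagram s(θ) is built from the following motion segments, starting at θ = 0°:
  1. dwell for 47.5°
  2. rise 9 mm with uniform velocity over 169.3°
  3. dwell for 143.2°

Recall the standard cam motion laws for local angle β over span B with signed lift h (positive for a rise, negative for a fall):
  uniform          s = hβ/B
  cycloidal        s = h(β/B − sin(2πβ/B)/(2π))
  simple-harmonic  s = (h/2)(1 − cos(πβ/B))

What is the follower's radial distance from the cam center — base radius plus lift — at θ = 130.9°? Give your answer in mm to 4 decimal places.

seg 1 [0°–47.5°] dwell: s stays 0.0000
seg 2 [47.5°–216.8°] uniform, h=9: θ=130.9° here. β=83.4, B=169.3. 9·83.4/169.3 = 4.4335 → s = 4.4335
radial distance = base radius + s = 34 + 4.4335 = 38.4335

38.4335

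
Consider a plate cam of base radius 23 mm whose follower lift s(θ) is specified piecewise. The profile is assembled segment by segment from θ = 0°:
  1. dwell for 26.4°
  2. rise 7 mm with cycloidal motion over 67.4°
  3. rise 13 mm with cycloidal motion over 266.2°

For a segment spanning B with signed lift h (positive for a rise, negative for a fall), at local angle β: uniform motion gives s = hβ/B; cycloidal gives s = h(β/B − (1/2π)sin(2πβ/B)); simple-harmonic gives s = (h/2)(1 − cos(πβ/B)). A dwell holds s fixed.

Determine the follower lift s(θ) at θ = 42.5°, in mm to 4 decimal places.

seg 1 [0°–26.4°] dwell: s stays 0.0000
seg 2 [26.4°–93.8°] cycloidal, h=7: θ=42.5° here. β=16.1, B=67.4. 7·(0.2389 − sin(2π·0.2389)/(2π)) = 0.5607 → s = 0.5607

0.5607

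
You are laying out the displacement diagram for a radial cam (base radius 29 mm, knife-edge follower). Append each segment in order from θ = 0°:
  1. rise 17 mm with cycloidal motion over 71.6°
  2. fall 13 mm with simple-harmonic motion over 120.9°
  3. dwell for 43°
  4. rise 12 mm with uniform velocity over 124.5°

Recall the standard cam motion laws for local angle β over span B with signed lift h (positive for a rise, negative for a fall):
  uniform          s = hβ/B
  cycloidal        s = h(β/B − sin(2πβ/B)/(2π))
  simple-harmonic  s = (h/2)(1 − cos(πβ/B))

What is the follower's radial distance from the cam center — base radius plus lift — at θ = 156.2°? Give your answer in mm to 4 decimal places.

seg 1 [0°–71.6°] cycloidal, h=17: full span → s += 17 → s = 17.0000
seg 2 [71.6°–192.5°] simple-harmonic, h=-13: θ=156.2° here. β=84.6, B=120.9. -13/2·(1 − cos(π·0.6998)) = -10.3165 → s = 6.6835
radial distance = base radius + s = 29 + 6.6835 = 35.6835

35.6835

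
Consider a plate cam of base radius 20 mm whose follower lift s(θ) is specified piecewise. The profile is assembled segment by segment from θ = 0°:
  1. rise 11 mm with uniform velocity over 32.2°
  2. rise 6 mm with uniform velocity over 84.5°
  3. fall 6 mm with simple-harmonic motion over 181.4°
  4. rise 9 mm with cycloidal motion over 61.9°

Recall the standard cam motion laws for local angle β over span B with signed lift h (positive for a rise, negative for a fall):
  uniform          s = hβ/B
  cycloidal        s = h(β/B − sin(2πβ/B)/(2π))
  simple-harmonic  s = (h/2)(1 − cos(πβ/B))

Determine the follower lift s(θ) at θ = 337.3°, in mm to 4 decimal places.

seg 1 [0°–32.2°] uniform, h=11: full span → s += 11 → s = 11.0000
seg 2 [32.2°–116.7°] uniform, h=6: full span → s += 6 → s = 17.0000
seg 3 [116.7°–298.1°] simple-harmonic, h=-6: full span → s += -6 → s = 11.0000
seg 4 [298.1°–360°] cycloidal, h=9: θ=337.3° here. β=39.2, B=61.9. 9·(0.6333 − sin(2π·0.6333)/(2π)) = 6.7637 → s = 17.7637

17.7637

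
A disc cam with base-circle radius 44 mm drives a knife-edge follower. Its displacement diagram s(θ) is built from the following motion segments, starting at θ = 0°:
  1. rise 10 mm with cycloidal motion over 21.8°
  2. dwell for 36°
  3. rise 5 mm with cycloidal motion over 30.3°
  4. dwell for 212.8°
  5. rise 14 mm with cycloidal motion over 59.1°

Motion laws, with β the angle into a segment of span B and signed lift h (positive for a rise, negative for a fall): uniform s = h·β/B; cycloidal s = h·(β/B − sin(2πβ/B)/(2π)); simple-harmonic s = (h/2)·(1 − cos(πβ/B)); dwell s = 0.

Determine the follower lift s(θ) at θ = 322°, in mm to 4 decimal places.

seg 1 [0°–21.8°] cycloidal, h=10: full span → s += 10 → s = 10.0000
seg 2 [21.8°–57.8°] dwell: s stays 10.0000
seg 3 [57.8°–88.1°] cycloidal, h=5: full span → s += 5 → s = 15.0000
seg 4 [88.1°–300.9°] dwell: s stays 15.0000
seg 5 [300.9°–360°] cycloidal, h=14: θ=322° here. β=21.1, B=59.1. 14·(0.3570 − sin(2π·0.3570)/(2π)) = 3.2552 → s = 18.2552

18.2552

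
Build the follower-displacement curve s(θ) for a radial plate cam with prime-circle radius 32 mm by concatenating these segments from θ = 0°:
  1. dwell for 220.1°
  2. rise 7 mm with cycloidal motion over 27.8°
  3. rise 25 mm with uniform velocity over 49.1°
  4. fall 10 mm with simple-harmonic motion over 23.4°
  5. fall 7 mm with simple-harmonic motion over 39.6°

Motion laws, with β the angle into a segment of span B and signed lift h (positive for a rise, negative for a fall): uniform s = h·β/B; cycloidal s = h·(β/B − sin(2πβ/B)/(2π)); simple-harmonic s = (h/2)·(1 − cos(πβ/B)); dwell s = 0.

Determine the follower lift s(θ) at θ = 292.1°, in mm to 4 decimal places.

seg 1 [0°–220.1°] dwell: s stays 0.0000
seg 2 [220.1°–247.9°] cycloidal, h=7: full span → s += 7 → s = 7.0000
seg 3 [247.9°–297°] uniform, h=25: θ=292.1° here. β=44.2, B=49.1. 25·44.2/49.1 = 22.5051 → s = 29.5051

29.5051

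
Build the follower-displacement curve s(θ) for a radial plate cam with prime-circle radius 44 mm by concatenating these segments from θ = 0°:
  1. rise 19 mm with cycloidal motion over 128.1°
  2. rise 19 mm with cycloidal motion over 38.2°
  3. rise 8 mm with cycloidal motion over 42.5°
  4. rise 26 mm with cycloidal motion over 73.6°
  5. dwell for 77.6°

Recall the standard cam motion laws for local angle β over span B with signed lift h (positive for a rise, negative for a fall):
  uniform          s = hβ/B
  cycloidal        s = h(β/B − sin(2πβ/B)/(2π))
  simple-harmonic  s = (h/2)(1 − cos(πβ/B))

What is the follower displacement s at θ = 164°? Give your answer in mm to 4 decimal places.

seg 1 [0°–128.1°] cycloidal, h=19: full span → s += 19 → s = 19.0000
seg 2 [128.1°–166.3°] cycloidal, h=19: θ=164° here. β=35.9, B=38.2. 19·(0.9398 − sin(2π·0.9398)/(2π)) = 18.9729 → s = 37.9729

37.9729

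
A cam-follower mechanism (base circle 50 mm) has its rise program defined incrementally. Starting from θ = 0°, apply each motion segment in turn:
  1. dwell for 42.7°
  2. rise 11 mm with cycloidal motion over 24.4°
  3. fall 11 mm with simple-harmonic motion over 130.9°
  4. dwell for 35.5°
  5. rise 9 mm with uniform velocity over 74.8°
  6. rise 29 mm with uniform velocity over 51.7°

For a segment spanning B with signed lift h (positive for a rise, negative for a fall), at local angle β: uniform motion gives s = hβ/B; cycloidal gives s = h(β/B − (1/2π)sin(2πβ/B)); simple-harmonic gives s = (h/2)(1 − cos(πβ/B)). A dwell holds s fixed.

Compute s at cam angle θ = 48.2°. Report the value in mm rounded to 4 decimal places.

seg 1 [0°–42.7°] dwell: s stays 0.0000
seg 2 [42.7°–67.1°] cycloidal, h=11: θ=48.2° here. β=5.5, B=24.4. 11·(0.2254 − sin(2π·0.2254)/(2π)) = 0.7497 → s = 0.7497

0.7497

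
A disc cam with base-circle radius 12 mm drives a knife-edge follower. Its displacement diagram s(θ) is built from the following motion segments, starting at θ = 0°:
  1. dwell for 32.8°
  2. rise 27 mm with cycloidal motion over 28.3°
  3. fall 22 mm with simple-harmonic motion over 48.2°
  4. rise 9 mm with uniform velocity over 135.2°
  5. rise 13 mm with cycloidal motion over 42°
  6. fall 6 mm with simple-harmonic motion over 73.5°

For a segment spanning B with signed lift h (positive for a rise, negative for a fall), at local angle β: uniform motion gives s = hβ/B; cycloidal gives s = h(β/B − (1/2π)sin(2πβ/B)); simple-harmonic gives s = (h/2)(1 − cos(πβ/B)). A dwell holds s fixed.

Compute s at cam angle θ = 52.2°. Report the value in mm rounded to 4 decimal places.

seg 1 [0°–32.8°] dwell: s stays 0.0000
seg 2 [32.8°–61.1°] cycloidal, h=27: θ=52.2° here. β=19.4, B=28.3. 27·(0.6855 − sin(2π·0.6855)/(2π)) = 22.4581 → s = 22.4581

22.4581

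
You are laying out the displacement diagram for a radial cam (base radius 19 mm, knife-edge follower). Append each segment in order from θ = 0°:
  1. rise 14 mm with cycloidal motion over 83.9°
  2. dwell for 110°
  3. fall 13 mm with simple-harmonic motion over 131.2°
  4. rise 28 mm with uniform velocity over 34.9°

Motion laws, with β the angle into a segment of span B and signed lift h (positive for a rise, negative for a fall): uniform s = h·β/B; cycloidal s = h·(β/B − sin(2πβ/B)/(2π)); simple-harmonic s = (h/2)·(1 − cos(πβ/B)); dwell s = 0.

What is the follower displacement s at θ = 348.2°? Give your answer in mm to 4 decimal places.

seg 1 [0°–83.9°] cycloidal, h=14: full span → s += 14 → s = 14.0000
seg 2 [83.9°–193.9°] dwell: s stays 14.0000
seg 3 [193.9°–325.1°] simple-harmonic, h=-13: full span → s += -13 → s = 1.0000
seg 4 [325.1°–360°] uniform, h=28: θ=348.2° here. β=23.1, B=34.9. 28·23.1/34.9 = 18.5330 → s = 19.5330

19.5330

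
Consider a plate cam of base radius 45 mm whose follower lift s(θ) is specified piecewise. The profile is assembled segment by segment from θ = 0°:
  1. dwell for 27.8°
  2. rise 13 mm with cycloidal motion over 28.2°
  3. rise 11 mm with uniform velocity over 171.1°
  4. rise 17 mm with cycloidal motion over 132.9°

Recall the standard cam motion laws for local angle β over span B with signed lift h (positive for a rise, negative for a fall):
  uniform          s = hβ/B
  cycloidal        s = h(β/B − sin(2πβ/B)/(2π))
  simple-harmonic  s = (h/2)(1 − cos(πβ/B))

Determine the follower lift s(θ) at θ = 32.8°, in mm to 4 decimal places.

seg 1 [0°–27.8°] dwell: s stays 0.0000
seg 2 [27.8°–56°] cycloidal, h=13: θ=32.8° here. β=5, B=28.2. 13·(0.1773 − sin(2π·0.1773)/(2π)) = 0.4480 → s = 0.4480

0.4480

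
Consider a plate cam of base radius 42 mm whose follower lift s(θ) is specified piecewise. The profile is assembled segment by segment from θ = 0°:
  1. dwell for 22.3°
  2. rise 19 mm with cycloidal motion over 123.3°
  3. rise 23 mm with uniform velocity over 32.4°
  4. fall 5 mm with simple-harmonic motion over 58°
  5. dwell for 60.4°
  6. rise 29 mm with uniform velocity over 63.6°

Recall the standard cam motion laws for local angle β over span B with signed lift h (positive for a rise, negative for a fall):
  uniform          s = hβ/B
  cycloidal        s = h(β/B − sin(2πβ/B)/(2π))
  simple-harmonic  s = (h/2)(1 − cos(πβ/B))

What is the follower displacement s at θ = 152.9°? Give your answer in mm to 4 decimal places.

seg 1 [0°–22.3°] dwell: s stays 0.0000
seg 2 [22.3°–145.6°] cycloidal, h=19: full span → s += 19 → s = 19.0000
seg 3 [145.6°–178°] uniform, h=23: θ=152.9° here. β=7.3, B=32.4. 23·7.3/32.4 = 5.1821 → s = 24.1821

24.1821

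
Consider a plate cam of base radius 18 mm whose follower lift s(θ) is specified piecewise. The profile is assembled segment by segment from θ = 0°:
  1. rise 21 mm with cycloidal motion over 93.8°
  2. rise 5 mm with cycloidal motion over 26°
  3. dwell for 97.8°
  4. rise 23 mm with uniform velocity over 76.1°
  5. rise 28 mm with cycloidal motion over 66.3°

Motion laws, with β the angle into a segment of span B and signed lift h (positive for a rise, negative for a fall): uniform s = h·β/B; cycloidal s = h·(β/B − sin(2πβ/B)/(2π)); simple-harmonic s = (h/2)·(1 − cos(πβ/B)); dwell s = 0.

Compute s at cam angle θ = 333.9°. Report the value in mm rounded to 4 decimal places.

seg 1 [0°–93.8°] cycloidal, h=21: full span → s += 21 → s = 21.0000
seg 2 [93.8°–119.8°] cycloidal, h=5: full span → s += 5 → s = 26.0000
seg 3 [119.8°–217.6°] dwell: s stays 26.0000
seg 4 [217.6°–293.7°] uniform, h=23: full span → s += 23 → s = 49.0000
seg 5 [293.7°–360°] cycloidal, h=28: θ=333.9° here. β=40.2, B=66.3. 28·(0.6063 − sin(2π·0.6063)/(2π)) = 19.7381 → s = 68.7381

68.7381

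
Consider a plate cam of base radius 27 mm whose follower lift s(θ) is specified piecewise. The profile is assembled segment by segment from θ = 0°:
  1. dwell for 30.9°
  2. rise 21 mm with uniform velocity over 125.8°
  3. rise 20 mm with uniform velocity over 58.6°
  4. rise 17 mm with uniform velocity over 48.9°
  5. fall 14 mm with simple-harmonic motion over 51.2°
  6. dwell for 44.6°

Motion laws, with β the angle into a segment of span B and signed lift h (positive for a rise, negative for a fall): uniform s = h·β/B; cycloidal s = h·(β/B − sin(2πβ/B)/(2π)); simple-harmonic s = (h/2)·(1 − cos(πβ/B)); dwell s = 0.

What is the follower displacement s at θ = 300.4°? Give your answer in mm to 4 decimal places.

seg 1 [0°–30.9°] dwell: s stays 0.0000
seg 2 [30.9°–156.7°] uniform, h=21: full span → s += 21 → s = 21.0000
seg 3 [156.7°–215.3°] uniform, h=20: full span → s += 20 → s = 41.0000
seg 4 [215.3°–264.2°] uniform, h=17: full span → s += 17 → s = 58.0000
seg 5 [264.2°–315.4°] simple-harmonic, h=-14: θ=300.4° here. β=36.2, B=51.2. -14/2·(1 − cos(π·0.7070)) = -11.2386 → s = 46.7614

46.7614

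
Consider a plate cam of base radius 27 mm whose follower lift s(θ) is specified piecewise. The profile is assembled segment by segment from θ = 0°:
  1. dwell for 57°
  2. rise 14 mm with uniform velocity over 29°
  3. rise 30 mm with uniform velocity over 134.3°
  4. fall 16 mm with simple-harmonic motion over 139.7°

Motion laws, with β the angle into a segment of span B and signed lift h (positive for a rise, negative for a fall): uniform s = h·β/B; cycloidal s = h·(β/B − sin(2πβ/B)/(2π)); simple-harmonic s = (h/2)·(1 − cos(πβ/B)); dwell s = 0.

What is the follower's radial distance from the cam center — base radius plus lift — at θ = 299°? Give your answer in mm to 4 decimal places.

seg 1 [0°–57°] dwell: s stays 0.0000
seg 2 [57°–86°] uniform, h=14: full span → s += 14 → s = 14.0000
seg 3 [86°–220.3°] uniform, h=30: full span → s += 30 → s = 44.0000
seg 4 [220.3°–360°] simple-harmonic, h=-16: θ=299° here. β=78.7, B=139.7. -16/2·(1 − cos(π·0.5634)) = -9.5817 → s = 34.4183
radial distance = base radius + s = 27 + 34.4183 = 61.4183

61.4183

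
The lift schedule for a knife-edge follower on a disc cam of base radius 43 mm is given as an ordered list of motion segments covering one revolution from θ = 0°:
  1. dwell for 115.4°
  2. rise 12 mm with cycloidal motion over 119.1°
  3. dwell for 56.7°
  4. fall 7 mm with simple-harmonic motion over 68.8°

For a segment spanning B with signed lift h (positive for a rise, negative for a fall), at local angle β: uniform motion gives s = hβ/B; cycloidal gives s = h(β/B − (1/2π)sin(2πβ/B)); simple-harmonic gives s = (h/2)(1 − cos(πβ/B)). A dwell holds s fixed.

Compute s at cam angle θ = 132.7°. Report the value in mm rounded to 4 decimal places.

seg 1 [0°–115.4°] dwell: s stays 0.0000
seg 2 [115.4°–234.5°] cycloidal, h=12: θ=132.7° here. β=17.3, B=119.1. 12·(0.1453 − sin(2π·0.1453)/(2π)) = 0.2321 → s = 0.2321

0.2321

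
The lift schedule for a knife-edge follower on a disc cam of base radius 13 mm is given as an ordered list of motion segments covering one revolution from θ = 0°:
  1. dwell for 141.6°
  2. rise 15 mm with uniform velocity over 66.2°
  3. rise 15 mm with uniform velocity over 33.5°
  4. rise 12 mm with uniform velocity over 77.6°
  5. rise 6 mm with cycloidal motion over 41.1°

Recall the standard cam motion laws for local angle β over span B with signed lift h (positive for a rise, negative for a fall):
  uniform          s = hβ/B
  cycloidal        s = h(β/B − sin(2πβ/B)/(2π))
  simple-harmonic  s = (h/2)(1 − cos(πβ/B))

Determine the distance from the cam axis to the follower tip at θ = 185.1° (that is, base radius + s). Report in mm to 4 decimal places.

seg 1 [0°–141.6°] dwell: s stays 0.0000
seg 2 [141.6°–207.8°] uniform, h=15: θ=185.1° here. β=43.5, B=66.2. 15·43.5/66.2 = 9.8565 → s = 9.8565
radial distance = base radius + s = 13 + 9.8565 = 22.8565

22.8565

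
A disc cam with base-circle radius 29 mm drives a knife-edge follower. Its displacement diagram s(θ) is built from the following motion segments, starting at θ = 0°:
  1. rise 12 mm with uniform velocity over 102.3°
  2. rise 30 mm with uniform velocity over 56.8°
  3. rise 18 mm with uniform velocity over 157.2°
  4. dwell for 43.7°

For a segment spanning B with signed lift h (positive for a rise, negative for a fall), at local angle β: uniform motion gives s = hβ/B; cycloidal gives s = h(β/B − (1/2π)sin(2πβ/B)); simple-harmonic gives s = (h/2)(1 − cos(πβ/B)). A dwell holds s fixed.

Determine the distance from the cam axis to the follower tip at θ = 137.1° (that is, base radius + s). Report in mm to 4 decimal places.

seg 1 [0°–102.3°] uniform, h=12: full span → s += 12 → s = 12.0000
seg 2 [102.3°–159.1°] uniform, h=30: θ=137.1° here. β=34.8, B=56.8. 30·34.8/56.8 = 18.3803 → s = 30.3803
radial distance = base radius + s = 29 + 30.3803 = 59.3803

59.3803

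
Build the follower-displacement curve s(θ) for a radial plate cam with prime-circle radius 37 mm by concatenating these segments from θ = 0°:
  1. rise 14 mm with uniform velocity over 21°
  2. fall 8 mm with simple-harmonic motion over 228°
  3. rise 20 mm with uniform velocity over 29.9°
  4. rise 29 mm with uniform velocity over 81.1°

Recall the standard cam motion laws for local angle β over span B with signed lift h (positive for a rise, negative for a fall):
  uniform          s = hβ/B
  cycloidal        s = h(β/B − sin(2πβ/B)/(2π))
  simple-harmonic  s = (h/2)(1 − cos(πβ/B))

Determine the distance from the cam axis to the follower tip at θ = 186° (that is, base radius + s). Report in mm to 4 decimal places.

seg 1 [0°–21°] uniform, h=14: full span → s += 14 → s = 14.0000
seg 2 [21°–249°] simple-harmonic, h=-8: θ=186° here. β=165, B=228. -8/2·(1 − cos(π·0.7237)) = -6.5852 → s = 7.4148
radial distance = base radius + s = 37 + 7.4148 = 44.4148

44.4148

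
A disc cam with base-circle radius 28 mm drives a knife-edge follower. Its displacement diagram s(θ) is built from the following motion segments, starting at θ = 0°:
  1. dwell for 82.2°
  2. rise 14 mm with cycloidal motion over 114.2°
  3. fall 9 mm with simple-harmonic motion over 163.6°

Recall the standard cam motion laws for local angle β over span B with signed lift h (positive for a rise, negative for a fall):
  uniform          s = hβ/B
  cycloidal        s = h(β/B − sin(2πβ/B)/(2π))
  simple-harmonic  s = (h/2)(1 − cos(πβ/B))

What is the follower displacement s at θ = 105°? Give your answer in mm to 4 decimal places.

seg 1 [0°–82.2°] dwell: s stays 0.0000
seg 2 [82.2°–196.4°] cycloidal, h=14: θ=105° here. β=22.8, B=114.2. 14·(0.1996 − sin(2π·0.1996)/(2π)) = 0.6775 → s = 0.6775

0.6775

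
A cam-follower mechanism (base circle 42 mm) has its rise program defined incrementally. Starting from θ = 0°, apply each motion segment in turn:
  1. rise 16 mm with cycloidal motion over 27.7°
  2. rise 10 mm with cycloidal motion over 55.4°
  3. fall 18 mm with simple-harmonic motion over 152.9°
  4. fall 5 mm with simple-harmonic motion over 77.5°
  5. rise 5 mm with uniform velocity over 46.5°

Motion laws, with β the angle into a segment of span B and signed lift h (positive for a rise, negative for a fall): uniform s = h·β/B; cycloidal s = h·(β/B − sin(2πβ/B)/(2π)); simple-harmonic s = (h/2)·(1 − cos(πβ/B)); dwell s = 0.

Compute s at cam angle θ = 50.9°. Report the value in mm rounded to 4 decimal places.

seg 1 [0°–27.7°] cycloidal, h=16: full span → s += 16 → s = 16.0000
seg 2 [27.7°–83.1°] cycloidal, h=10: θ=50.9° here. β=23.2, B=55.4. 10·(0.4188 − sin(2π·0.4188)/(2π)) = 3.4103 → s = 19.4103

19.4103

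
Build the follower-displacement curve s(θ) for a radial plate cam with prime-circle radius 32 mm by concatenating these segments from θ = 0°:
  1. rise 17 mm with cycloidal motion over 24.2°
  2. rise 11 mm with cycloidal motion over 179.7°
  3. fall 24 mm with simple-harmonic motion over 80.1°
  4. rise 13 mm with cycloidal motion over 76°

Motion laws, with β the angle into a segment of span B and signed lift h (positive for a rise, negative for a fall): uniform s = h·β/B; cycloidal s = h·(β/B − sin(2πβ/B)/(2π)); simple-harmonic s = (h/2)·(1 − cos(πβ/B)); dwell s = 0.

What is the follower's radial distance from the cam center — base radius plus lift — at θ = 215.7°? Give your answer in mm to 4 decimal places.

seg 1 [0°–24.2°] cycloidal, h=17: full span → s += 17 → s = 17.0000
seg 2 [24.2°–203.9°] cycloidal, h=11: full span → s += 11 → s = 28.0000
seg 3 [203.9°–284°] simple-harmonic, h=-24: θ=215.7° here. β=11.8, B=80.1. -24/2·(1 − cos(π·0.1473)) = -1.2624 → s = 26.7376
radial distance = base radius + s = 32 + 26.7376 = 58.7376

58.7376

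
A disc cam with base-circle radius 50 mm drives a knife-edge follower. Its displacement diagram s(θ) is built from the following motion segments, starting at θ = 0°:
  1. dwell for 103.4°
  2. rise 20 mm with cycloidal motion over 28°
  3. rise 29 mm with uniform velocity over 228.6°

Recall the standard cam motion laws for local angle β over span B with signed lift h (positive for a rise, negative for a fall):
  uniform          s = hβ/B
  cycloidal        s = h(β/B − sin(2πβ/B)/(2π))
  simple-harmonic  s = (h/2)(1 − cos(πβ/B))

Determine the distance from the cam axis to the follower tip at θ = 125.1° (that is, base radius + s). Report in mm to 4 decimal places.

seg 1 [0°–103.4°] dwell: s stays 0.0000
seg 2 [103.4°–131.4°] cycloidal, h=20: θ=125.1° here. β=21.7, B=28. 20·(0.7750 − sin(2π·0.7750)/(2π)) = 18.6439 → s = 18.6439
radial distance = base radius + s = 50 + 18.6439 = 68.6439

68.6439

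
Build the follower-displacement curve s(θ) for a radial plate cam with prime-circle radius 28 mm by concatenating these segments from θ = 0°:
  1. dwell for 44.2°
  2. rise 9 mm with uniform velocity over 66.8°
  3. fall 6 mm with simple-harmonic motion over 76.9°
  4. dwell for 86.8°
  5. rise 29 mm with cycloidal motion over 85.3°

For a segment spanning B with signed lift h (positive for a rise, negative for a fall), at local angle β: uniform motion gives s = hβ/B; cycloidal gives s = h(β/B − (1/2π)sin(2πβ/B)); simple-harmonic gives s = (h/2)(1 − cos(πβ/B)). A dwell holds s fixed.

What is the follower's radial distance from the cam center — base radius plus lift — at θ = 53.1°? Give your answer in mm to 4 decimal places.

seg 1 [0°–44.2°] dwell: s stays 0.0000
seg 2 [44.2°–111°] uniform, h=9: θ=53.1° here. β=8.9, B=66.8. 9·8.9/66.8 = 1.1991 → s = 1.1991
radial distance = base radius + s = 28 + 1.1991 = 29.1991

29.1991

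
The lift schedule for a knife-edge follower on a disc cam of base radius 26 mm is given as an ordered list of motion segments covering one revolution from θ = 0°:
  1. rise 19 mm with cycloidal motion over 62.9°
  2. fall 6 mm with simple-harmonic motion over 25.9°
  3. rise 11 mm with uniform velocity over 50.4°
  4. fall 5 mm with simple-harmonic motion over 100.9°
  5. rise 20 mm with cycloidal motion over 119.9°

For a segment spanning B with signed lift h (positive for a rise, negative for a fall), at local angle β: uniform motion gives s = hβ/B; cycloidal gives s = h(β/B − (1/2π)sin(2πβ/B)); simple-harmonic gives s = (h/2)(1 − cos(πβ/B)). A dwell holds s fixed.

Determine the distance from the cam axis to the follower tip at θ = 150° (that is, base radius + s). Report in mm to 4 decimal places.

seg 1 [0°–62.9°] cycloidal, h=19: full span → s += 19 → s = 19.0000
seg 2 [62.9°–88.8°] simple-harmonic, h=-6: full span → s += -6 → s = 13.0000
seg 3 [88.8°–139.2°] uniform, h=11: full span → s += 11 → s = 24.0000
seg 4 [139.2°–240.1°] simple-harmonic, h=-5: θ=150° here. β=10.8, B=100.9. -5/2·(1 − cos(π·0.1070)) = -0.1400 → s = 23.8600
radial distance = base radius + s = 26 + 23.8600 = 49.8600

49.8600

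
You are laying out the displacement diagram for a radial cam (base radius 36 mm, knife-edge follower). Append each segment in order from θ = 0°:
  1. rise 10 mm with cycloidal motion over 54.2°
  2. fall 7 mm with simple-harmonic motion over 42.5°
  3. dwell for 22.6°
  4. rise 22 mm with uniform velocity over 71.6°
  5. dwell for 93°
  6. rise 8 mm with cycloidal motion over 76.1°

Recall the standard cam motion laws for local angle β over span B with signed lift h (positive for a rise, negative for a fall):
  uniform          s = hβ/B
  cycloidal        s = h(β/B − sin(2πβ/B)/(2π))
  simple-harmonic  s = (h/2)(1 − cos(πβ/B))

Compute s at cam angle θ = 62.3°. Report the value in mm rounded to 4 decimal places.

seg 1 [0°–54.2°] cycloidal, h=10: full span → s += 10 → s = 10.0000
seg 2 [54.2°–96.7°] simple-harmonic, h=-7: θ=62.3° here. β=8.1, B=42.5. -7/2·(1 − cos(π·0.1906)) = -0.6089 → s = 9.3911

9.3911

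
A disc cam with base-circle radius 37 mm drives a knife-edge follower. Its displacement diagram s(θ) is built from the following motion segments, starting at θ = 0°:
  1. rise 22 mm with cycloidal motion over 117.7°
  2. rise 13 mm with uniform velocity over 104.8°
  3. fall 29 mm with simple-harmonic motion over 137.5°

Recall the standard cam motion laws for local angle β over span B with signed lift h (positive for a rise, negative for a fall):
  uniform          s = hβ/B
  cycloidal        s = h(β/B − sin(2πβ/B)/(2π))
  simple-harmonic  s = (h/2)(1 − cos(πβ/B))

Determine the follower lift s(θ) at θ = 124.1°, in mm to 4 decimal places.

seg 1 [0°–117.7°] cycloidal, h=22: full span → s += 22 → s = 22.0000
seg 2 [117.7°–222.5°] uniform, h=13: θ=124.1° here. β=6.4, B=104.8. 13·6.4/104.8 = 0.7939 → s = 22.7939

22.7939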